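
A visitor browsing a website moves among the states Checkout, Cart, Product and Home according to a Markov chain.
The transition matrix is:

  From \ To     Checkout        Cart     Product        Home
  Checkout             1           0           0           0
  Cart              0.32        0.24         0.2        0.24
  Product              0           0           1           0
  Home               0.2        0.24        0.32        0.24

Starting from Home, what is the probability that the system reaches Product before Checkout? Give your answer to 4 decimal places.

0.5600

Let h(s) be the probability of absorption at Product starting from transient state s. Then h(Product) = 1 and h(Checkout) = 0. By first-step analysis:
h(Cart) = 0.32·0 + 0.24·h(Cart) + 0.2·1 + 0.24·h(Home)
h(Home) = 0.2·0 + 0.24·h(Cart) + 0.32·1 + 0.24·h(Home)
Solving: h(Cart) = 0.4400, h(Home) = 0.5600.
Starting from Home, the probability is 0.5600.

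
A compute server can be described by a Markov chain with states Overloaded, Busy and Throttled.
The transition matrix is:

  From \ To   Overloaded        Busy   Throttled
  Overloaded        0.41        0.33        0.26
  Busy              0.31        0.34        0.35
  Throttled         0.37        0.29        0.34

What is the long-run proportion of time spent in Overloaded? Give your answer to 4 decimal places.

Let the stationary distribution be π with π = πP and π_1 + π_2 + π_3 = 1.
π_1 = 0.41·π_1 + 0.31·π_2 + 0.37·π_3
π_2 = 0.33·π_1 + 0.34·π_2 + 0.29·π_3
Solving with the normalization constraint gives π = (0.3654, 0.3206, 0.3140).
So the stationary probability of Overloaded is 0.3654.

0.3654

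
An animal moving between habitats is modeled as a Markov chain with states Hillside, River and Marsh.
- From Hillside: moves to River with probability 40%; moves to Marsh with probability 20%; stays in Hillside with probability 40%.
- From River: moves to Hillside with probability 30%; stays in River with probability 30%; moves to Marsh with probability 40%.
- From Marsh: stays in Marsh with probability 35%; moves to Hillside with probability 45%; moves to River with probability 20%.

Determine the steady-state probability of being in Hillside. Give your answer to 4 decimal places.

0.3846

Let the stationary distribution be π with π = πP and π_1 + π_2 + π_3 = 1.
π_1 = 0.4·π_1 + 0.3·π_2 + 0.45·π_3
π_2 = 0.4·π_1 + 0.3·π_2 + 0.2·π_3
Solving with the normalization constraint gives π = (0.3846, 0.3077, 0.3077).
So the stationary probability of Hillside is 0.3846.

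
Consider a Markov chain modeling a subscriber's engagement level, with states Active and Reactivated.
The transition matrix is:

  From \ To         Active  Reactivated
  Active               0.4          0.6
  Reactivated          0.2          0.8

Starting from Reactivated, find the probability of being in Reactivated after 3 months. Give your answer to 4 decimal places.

0.7520

Propagate the distribution vector 3 months from Reactivated.
After 0 months: (0.0000, 1.0000)
After 1 month: (0.2000, 0.8000)
After 2 months: (0.2400, 0.7600)
After 3 months: (0.2480, 0.7520)
P(in Reactivated after 3 months) = 0.7520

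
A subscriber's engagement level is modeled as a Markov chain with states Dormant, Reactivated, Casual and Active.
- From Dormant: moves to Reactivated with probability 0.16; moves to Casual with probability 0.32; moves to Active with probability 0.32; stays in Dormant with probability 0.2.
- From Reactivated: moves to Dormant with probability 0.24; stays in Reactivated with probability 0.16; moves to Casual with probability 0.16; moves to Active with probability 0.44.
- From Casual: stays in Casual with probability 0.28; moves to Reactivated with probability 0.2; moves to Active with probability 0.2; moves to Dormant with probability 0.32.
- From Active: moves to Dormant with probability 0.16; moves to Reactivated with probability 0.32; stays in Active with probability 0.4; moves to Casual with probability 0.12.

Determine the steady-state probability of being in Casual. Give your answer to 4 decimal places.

0.2058

Let the stationary distribution be π with π = πP and π_1 + π_2 + π_3 + π_4 = 1.
π_1 = 0.2·π_1 + 0.24·π_2 + 0.32·π_3 + 0.16·π_4
π_2 = 0.16·π_1 + 0.16·π_2 + 0.2·π_3 + 0.32·π_4
π_3 = 0.32·π_1 + 0.16·π_2 + 0.28·π_3 + 0.12·π_4
Solving with the normalization constraint gives π = (0.2197, 0.2243, 0.2058, 0.3502).
So the stationary probability of Casual is 0.2058.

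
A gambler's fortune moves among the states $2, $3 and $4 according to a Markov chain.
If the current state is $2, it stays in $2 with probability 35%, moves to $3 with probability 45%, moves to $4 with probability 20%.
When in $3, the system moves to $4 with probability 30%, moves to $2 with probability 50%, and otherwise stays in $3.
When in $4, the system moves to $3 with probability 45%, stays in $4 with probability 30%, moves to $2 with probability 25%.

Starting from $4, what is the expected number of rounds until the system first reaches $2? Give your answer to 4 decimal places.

Let t(s) be the expected number of rounds to first reach $2 from state s, with t($2) = 0. Conditioning on the first round:
t($3) = 1 + 0.2·t($3) + 0.3·t($4)
t($4) = 1 + 0.45·t($3) + 0.3·t($4)
Solving: t($3) = 2.3529, t($4) = 2.9412.
Expected rounds from $4 to $2: 2.9412.

2.9412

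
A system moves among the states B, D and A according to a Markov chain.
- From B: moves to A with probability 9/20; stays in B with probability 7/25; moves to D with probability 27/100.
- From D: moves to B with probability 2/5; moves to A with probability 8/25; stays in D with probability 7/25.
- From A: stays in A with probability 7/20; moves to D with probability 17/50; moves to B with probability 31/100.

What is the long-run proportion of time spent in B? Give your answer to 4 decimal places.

Let the stationary distribution be π with π = πP and π_1 + π_2 + π_3 = 1.
π_1 = 0.28·π_1 + 0.4·π_2 + 0.31·π_3
π_2 = 0.27·π_1 + 0.28·π_2 + 0.34·π_3
Solving with the normalization constraint gives π = (0.3271, 0.2992, 0.3737).
So the stationary probability of B is 0.3271.

0.3271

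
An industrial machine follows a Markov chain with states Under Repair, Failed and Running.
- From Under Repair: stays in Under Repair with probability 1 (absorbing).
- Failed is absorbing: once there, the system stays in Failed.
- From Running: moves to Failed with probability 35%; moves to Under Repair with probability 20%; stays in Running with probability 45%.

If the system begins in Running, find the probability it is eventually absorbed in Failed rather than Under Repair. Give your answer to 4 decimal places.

Let h(s) be the probability of absorption at Failed starting from transient state s. Then h(Failed) = 1 and h(Under Repair) = 0. By first-step analysis:
h(Running) = 0.2·0 + 0.35·1 + 0.45·h(Running)
Solving: h(Running) = 0.6364.
Starting from Running, the probability is 0.6364.

0.6364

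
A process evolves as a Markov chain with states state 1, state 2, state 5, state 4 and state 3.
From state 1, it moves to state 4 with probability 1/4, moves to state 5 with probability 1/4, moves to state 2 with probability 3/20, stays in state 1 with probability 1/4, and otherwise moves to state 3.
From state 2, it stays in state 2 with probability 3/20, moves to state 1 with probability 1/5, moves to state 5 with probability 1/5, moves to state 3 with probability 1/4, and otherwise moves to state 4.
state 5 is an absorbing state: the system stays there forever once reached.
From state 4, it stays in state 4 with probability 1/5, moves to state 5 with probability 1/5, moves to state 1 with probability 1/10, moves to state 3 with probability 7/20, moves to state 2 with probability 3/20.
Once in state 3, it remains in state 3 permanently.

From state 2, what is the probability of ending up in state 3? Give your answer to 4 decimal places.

0.5368

Let h(s) be the probability of absorption at state 3 starting from transient state s. Then h(state 3) = 1 and h(state 5) = 0. By first-step analysis:
h(state 1) = 0.25·h(state 1) + 0.15·h(state 2) + 0.25·0 + 0.25·h(state 4) + 0.1·1
h(state 2) = 0.2·h(state 1) + 0.15·h(state 2) + 0.2·0 + 0.2·h(state 4) + 0.25·1
h(state 4) = 0.1·h(state 1) + 0.15·h(state 2) + 0.2·0 + 0.2·h(state 4) + 0.35·1
Solving: h(state 1) = 0.4383, h(state 2) = 0.5368, h(state 4) = 0.5929.
Starting from state 2, the probability is 0.5368.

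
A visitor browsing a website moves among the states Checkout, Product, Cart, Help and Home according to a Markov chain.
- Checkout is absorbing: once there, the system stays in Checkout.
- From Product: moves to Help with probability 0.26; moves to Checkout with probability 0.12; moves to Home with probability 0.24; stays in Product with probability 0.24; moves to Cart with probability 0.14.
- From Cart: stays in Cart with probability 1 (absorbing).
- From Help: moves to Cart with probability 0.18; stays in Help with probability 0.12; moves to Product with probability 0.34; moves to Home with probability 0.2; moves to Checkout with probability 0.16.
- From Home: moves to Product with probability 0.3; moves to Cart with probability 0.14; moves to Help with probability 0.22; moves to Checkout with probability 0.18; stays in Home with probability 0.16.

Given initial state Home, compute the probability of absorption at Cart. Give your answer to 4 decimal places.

0.4839

Let h(s) be the probability of absorption at Cart starting from transient state s. Then h(Cart) = 1 and h(Checkout) = 0. By first-step analysis:
h(Product) = 0.12·0 + 0.24·h(Product) + 0.14·1 + 0.26·h(Help) + 0.24·h(Home)
h(Help) = 0.16·0 + 0.34·h(Product) + 0.18·1 + 0.12·h(Help) + 0.2·h(Home)
h(Home) = 0.18·0 + 0.3·h(Product) + 0.14·1 + 0.22·h(Help) + 0.16·h(Home)
Solving: h(Product) = 0.5123, h(Help) = 0.5125, h(Home) = 0.4839.
Starting from Home, the probability is 0.4839.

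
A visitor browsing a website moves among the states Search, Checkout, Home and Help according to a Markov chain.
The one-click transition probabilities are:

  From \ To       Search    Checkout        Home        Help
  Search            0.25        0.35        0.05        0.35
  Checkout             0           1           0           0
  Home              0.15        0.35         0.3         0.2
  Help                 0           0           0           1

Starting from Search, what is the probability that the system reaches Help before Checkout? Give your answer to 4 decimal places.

Let h(s) be the probability of absorption at Help starting from transient state s. Then h(Help) = 1 and h(Checkout) = 0. By first-step analysis:
h(Search) = 0.25·h(Search) + 0.35·0 + 0.05·h(Home) + 0.35·1
h(Home) = 0.15·h(Search) + 0.35·0 + 0.3·h(Home) + 0.2·1
Solving: h(Search) = 0.4928, h(Home) = 0.3913.
Starting from Search, the probability is 0.4928.

0.4928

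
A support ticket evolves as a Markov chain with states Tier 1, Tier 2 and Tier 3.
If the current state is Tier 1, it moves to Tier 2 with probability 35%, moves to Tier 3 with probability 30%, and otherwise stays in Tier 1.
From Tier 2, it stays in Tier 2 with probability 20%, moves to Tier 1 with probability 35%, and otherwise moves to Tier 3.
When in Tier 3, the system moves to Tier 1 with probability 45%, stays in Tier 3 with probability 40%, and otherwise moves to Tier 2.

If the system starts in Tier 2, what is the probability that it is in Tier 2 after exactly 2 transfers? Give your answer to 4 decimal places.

0.2300

Sum over the intermediate state after 1 transfer:
P = P(Tier 2→Tier 1)·P(Tier 1→Tier 2) + P(Tier 2→Tier 2)·P(Tier 2→Tier 2) + P(Tier 2→Tier 3)·P(Tier 3→Tier 2)
  = 0.35×0.35 + 0.2×0.2 + 0.45×0.15
  = 0.1225 + 0.0400 + 0.0675 = 0.2300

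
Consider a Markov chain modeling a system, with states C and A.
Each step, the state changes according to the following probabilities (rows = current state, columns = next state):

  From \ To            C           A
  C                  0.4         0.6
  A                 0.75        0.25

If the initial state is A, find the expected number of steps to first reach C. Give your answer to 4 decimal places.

1.3333

Let t(s) be the expected number of steps to first reach C from state s, with t(C) = 0. Conditioning on the first step:
t(A) = 1 + 0.25·t(A)
Solving: t(A) = 1.3333.
Expected steps from A to C: 1.3333.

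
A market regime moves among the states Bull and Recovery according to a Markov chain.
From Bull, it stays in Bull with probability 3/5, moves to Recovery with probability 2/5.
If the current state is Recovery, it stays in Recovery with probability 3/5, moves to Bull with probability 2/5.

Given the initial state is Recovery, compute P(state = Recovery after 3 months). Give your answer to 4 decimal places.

0.5040

Propagate the distribution vector 3 months from Recovery.
After 0 months: (0.0000, 1.0000)
After 1 month: (0.4000, 0.6000)
After 2 months: (0.4800, 0.5200)
After 3 months: (0.4960, 0.5040)
P(in Recovery after 3 months) = 0.5040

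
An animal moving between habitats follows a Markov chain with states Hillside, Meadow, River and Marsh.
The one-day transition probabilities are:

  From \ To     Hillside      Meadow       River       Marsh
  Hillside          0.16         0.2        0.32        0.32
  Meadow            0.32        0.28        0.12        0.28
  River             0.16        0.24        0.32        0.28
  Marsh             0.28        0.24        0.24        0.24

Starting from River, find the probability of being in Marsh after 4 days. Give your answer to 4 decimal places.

Propagate the distribution vector 4 days from River.
After 0 days: (0.0000, 0.0000, 1.0000, 0.0000)
After 1 day: (0.1600, 0.2400, 0.3200, 0.2800)
After 2 days: (0.2320, 0.2432, 0.2496, 0.2752)
After 3 days: (0.2319, 0.2404, 0.2493, 0.2783)
After 4 days: (0.2319, 0.2403, 0.2496, 0.2781)
P(in Marsh after 4 days) = 0.2781

0.2781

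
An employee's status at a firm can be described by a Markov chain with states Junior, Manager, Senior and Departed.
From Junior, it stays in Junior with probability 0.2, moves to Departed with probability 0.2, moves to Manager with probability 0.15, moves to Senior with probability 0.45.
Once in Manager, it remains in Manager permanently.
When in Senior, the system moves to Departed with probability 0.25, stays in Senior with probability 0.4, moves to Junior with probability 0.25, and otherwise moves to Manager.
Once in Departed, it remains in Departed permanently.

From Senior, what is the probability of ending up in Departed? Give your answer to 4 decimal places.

0.6803

Let h(s) be the probability of absorption at Departed starting from transient state s. Then h(Departed) = 1 and h(Manager) = 0. By first-step analysis:
h(Junior) = 0.2·h(Junior) + 0.15·0 + 0.45·h(Senior) + 0.2·1
h(Senior) = 0.25·h(Junior) + 0.1·0 + 0.4·h(Senior) + 0.25·1
Solving: h(Junior) = 0.6327, h(Senior) = 0.6803.
Starting from Senior, the probability is 0.6803.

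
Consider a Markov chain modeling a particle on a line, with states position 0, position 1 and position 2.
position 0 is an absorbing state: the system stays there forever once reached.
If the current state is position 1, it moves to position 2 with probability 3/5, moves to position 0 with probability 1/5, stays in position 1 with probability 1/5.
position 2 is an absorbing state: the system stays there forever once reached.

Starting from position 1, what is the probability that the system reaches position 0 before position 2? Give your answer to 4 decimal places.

Let h(s) be the probability of absorption at position 0 starting from transient state s. Then h(position 0) = 1 and h(position 2) = 0. By first-step analysis:
h(position 1) = 0.2·1 + 0.2·h(position 1) + 0.6·0
Solving: h(position 1) = 0.2500.
Starting from position 1, the probability is 0.2500.

0.2500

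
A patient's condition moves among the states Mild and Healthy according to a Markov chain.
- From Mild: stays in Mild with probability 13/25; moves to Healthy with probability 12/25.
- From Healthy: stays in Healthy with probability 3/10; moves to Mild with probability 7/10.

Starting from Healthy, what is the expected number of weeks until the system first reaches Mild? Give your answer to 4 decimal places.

Let t(s) be the expected number of weeks to first reach Mild from state s, with t(Mild) = 0. Conditioning on the first week:
t(Healthy) = 1 + 0.3·t(Healthy)
Solving: t(Healthy) = 1.4286.
Expected weeks from Healthy to Mild: 1.4286.

1.4286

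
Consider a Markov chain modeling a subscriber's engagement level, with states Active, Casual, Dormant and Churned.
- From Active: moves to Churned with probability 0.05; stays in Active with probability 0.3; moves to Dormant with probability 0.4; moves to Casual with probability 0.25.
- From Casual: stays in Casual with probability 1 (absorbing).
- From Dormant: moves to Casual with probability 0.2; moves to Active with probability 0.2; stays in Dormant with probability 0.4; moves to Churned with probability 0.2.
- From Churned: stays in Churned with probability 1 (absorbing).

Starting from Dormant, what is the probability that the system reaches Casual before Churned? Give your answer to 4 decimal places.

Let h(s) be the probability of absorption at Casual starting from transient state s. Then h(Casual) = 1 and h(Churned) = 0. By first-step analysis:
h(Active) = 0.3·h(Active) + 0.25·1 + 0.4·h(Dormant) + 0.05·0
h(Dormant) = 0.2·h(Active) + 0.2·1 + 0.4·h(Dormant) + 0.2·0
Solving: h(Active) = 0.6765, h(Dormant) = 0.5588.
Starting from Dormant, the probability is 0.5588.

0.5588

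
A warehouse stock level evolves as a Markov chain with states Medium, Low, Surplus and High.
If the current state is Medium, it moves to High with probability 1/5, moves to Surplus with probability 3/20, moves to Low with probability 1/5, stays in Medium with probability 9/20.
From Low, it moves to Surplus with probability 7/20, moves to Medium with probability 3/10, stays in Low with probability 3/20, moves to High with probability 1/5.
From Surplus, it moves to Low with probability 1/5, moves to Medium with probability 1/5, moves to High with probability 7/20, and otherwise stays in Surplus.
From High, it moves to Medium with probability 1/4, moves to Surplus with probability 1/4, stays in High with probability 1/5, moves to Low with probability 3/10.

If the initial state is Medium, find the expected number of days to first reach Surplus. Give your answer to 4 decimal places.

Let t(s) be the expected number of days to first reach Surplus from state s, with t(Surplus) = 0. Conditioning on the first day:
t(Medium) = 1 + 0.45·t(Medium) + 0.2·t(Low) + 0.2·t(High)
t(Low) = 1 + 0.3·t(Medium) + 0.15·t(Low) + 0.2·t(High)
t(High) = 1 + 0.25·t(Medium) + 0.3·t(Low) + 0.2·t(High)
Solving: t(Medium) = 4.7191, t(Low) = 3.8202, t(High) = 4.1573.
Expected days from Medium to Surplus: 4.7191.

4.7191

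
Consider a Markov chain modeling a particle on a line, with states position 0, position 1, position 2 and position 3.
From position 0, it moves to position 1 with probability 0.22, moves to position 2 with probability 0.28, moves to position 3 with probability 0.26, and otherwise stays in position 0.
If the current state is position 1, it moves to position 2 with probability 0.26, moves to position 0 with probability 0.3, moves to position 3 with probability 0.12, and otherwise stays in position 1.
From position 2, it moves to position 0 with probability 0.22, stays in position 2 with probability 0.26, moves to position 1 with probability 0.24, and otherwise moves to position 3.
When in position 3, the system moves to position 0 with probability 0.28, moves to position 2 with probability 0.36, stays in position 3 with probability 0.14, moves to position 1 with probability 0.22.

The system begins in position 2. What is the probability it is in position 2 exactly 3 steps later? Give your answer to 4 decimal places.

Propagate the distribution vector 3 steps from position 2.
After 0 steps: (0.0000, 0.0000, 1.0000, 0.0000)
After 1 step: (0.2200, 0.2400, 0.2600, 0.2800)
After 2 steps: (0.2604, 0.2492, 0.2924, 0.1980)
After 3 steps: (0.2570, 0.2508, 0.2850, 0.2072)
P(in position 2 after 3 steps) = 0.2850

0.2850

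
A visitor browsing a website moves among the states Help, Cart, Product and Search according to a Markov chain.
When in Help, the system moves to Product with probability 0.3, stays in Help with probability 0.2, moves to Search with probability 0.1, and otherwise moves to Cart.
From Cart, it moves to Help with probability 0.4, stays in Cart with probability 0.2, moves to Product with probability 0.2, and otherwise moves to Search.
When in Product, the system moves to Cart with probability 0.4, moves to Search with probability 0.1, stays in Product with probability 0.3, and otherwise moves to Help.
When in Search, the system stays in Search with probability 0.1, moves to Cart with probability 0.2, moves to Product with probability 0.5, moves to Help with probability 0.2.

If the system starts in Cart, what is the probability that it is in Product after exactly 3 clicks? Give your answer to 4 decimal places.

Propagate the distribution vector 3 clicks from Cart.
After 0 clicks: (0.0000, 1.0000, 0.0000, 0.0000)
After 1 click: (0.4000, 0.2000, 0.2000, 0.2000)
After 2 clicks: (0.2400, 0.3200, 0.3200, 0.1200)
After 3 clicks: (0.2640, 0.3120, 0.2920, 0.1320)
P(in Product after 3 clicks) = 0.2920

0.2920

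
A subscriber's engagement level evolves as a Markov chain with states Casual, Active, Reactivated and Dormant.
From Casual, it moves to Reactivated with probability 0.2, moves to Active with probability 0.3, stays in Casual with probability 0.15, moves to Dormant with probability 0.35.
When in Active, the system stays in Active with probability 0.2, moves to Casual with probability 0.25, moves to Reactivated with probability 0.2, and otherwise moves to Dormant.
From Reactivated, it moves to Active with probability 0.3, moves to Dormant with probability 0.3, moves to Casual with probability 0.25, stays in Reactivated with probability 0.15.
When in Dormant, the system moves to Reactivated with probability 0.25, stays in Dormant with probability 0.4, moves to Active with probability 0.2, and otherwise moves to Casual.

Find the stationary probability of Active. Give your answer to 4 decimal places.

Let the stationary distribution be π with π = πP and π_1 + π_2 + π_3 + π_4 = 1.
π_1 = 0.15·π_1 + 0.25·π_2 + 0.25·π_3 + 0.15·π_4
π_2 = 0.3·π_1 + 0.2·π_2 + 0.3·π_3 + 0.2·π_4
π_3 = 0.2·π_1 + 0.2·π_2 + 0.15·π_3 + 0.25·π_4
Solving with the normalization constraint gives π = (0.1948, 0.2402, 0.2075, 0.3575).
So the stationary probability of Active is 0.2402.

0.2402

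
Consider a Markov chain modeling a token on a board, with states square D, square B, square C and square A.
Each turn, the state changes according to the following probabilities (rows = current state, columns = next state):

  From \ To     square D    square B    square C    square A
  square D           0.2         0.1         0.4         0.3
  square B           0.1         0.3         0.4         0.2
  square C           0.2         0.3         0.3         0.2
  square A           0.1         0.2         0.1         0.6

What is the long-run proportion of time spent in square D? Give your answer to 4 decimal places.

0.1407

Let the stationary distribution be π with π = πP and π_1 + π_2 + π_3 + π_4 = 1.
π_1 = 0.2·π_1 + 0.1·π_2 + 0.2·π_3 + 0.1·π_4
π_2 = 0.1·π_1 + 0.3·π_2 + 0.3·π_3 + 0.2·π_4
π_3 = 0.4·π_1 + 0.4·π_2 + 0.3·π_3 + 0.1·π_4
Solving with the normalization constraint gives π = (0.1407, 0.2362, 0.2663, 0.3568).
So the stationary probability of square D is 0.1407.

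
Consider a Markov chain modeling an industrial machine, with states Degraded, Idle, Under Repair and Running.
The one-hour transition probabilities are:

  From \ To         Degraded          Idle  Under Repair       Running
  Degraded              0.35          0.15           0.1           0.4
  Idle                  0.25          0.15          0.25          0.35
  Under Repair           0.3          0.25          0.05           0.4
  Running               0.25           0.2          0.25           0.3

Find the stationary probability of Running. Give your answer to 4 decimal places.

Let the stationary distribution be π with π = πP and π_1 + π_2 + π_3 + π_4 = 1.
π_1 = 0.35·π_1 + 0.25·π_2 + 0.3·π_3 + 0.25·π_4
π_2 = 0.15·π_1 + 0.15·π_2 + 0.25·π_3 + 0.2·π_4
π_3 = 0.1·π_1 + 0.25·π_2 + 0.05·π_3 + 0.25·π_4
Solving with the normalization constraint gives π = (0.2874, 0.1850, 0.1724, 0.3552).
So the stationary probability of Running is 0.3552.

0.3552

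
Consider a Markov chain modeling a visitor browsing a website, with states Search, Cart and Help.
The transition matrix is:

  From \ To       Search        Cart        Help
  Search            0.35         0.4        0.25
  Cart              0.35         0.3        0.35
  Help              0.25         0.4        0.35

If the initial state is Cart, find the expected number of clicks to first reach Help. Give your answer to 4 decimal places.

3.1746

Let t(s) be the expected number of clicks to first reach Help from state s, with t(Help) = 0. Conditioning on the first click:
t(Search) = 1 + 0.35·t(Search) + 0.4·t(Cart)
t(Cart) = 1 + 0.35·t(Search) + 0.3·t(Cart)
Solving: t(Search) = 3.4921, t(Cart) = 3.1746.
Expected clicks from Cart to Help: 3.1746.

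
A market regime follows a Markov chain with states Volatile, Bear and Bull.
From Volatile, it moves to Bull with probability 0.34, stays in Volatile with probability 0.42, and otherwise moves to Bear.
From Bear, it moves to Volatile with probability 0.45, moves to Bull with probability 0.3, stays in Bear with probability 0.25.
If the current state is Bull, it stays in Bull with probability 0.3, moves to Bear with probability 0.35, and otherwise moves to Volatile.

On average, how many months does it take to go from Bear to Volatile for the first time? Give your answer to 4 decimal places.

2.3810

Let t(s) be the expected number of months to first reach Volatile from state s, with t(Volatile) = 0. Conditioning on the first month:
t(Bear) = 1 + 0.25·t(Bear) + 0.3·t(Bull)
t(Bull) = 1 + 0.35·t(Bear) + 0.3·t(Bull)
Solving: t(Bear) = 2.3810, t(Bull) = 2.6190.
Expected months from Bear to Volatile: 2.3810.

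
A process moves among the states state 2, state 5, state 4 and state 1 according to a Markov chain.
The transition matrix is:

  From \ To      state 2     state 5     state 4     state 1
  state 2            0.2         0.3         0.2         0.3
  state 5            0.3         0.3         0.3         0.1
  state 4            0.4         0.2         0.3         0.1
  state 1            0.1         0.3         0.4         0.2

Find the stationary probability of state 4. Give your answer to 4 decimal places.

0.2903

Let the stationary distribution be π with π = πP and π_1 + π_2 + π_3 + π_4 = 1.
π_1 = 0.2·π_1 + 0.3·π_2 + 0.4·π_3 + 0.1·π_4
π_2 = 0.3·π_1 + 0.3·π_2 + 0.2·π_3 + 0.3·π_4
π_3 = 0.2·π_1 + 0.3·π_2 + 0.3·π_3 + 0.4·π_4
Solving with the normalization constraint gives π = (0.2681, 0.2710, 0.2903, 0.1707).
So the stationary probability of state 4 is 0.2903.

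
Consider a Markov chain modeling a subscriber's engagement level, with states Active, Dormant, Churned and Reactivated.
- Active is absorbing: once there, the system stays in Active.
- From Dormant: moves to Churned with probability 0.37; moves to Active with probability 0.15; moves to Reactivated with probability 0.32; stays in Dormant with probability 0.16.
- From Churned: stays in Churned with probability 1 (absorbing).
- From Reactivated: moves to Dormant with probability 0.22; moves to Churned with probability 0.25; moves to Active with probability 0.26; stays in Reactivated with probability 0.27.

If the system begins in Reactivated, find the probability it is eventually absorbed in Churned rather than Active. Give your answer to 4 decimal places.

Let h(s) be the probability of absorption at Churned starting from transient state s. Then h(Churned) = 1 and h(Active) = 0. By first-step analysis:
h(Dormant) = 0.15·0 + 0.16·h(Dormant) + 0.37·1 + 0.32·h(Reactivated)
h(Reactivated) = 0.26·0 + 0.22·h(Dormant) + 0.25·1 + 0.27·h(Reactivated)
Solving: h(Dormant) = 0.6450, h(Reactivated) = 0.5368.
Starting from Reactivated, the probability is 0.5368.

0.5368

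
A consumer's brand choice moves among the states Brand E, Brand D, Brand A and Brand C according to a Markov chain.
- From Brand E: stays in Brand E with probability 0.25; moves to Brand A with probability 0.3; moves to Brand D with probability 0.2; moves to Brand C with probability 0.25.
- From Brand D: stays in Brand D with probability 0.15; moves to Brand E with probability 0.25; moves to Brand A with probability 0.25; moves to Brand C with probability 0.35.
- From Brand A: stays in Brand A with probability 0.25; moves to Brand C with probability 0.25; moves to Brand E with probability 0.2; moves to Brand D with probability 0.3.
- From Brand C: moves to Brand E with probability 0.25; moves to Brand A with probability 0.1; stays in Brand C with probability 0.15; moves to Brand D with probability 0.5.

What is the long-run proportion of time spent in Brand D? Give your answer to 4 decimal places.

0.2841

Let the stationary distribution be π with π = πP and π_1 + π_2 + π_3 + π_4 = 1.
π_1 = 0.25·π_1 + 0.25·π_2 + 0.2·π_3 + 0.25·π_4
π_2 = 0.2·π_1 + 0.15·π_2 + 0.3·π_3 + 0.5·π_4
π_3 = 0.3·π_1 + 0.25·π_2 + 0.25·π_3 + 0.1·π_4
Solving with the normalization constraint gives π = (0.2388, 0.2841, 0.2240, 0.2531).
So the stationary probability of Brand D is 0.2841.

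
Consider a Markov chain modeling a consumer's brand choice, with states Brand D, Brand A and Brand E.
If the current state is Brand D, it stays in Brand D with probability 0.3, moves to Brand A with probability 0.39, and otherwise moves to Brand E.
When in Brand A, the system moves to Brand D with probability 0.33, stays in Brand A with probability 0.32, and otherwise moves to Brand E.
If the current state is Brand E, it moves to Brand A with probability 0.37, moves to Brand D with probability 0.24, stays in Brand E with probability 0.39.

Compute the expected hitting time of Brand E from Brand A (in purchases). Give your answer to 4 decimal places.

2.9657

Let t(s) be the expected number of purchases to first reach Brand E from state s, with t(Brand E) = 0. Conditioning on the first purchase:
t(Brand D) = 1 + 0.3·t(Brand D) + 0.39·t(Brand A)
t(Brand A) = 1 + 0.33·t(Brand D) + 0.32·t(Brand A)
Solving: t(Brand D) = 3.0809, t(Brand A) = 2.9657.
Expected purchases from Brand A to Brand E: 2.9657.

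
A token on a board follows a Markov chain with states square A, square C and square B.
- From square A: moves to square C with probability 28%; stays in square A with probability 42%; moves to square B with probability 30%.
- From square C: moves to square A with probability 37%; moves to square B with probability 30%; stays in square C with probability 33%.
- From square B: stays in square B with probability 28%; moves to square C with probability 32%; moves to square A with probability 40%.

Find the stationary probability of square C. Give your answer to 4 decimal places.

Let the stationary distribution be π with π = πP and π_1 + π_2 + π_3 = 1.
π_1 = 0.42·π_1 + 0.37·π_2 + 0.4·π_3
π_2 = 0.28·π_1 + 0.33·π_2 + 0.32·π_3
Solving with the normalization constraint gives π = (0.3988, 0.3071, 0.2941).
So the stationary probability of square C is 0.3071.

0.3071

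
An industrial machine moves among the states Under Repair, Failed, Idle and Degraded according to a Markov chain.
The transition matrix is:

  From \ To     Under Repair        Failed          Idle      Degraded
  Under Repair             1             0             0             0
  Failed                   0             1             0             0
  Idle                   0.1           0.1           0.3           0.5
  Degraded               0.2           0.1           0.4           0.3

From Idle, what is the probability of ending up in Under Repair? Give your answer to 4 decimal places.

0.5862

Let h(s) be the probability of absorption at Under Repair starting from transient state s. Then h(Under Repair) = 1 and h(Failed) = 0. By first-step analysis:
h(Idle) = 0.1·1 + 0.1·0 + 0.3·h(Idle) + 0.5·h(Degraded)
h(Degraded) = 0.2·1 + 0.1·0 + 0.4·h(Idle) + 0.3·h(Degraded)
Solving: h(Idle) = 0.5862, h(Degraded) = 0.6207.
Starting from Idle, the probability is 0.5862.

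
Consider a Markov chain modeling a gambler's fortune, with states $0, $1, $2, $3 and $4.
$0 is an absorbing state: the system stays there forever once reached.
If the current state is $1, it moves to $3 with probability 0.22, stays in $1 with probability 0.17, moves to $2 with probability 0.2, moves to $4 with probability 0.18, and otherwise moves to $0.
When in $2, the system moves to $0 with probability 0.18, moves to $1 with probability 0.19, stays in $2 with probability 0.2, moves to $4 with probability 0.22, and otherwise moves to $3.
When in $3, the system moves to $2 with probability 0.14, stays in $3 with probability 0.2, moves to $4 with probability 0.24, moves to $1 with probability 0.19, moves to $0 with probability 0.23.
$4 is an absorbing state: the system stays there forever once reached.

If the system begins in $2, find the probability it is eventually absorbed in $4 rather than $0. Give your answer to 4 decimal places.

Let h(s) be the probability of absorption at $4 starting from transient state s. Then h($4) = 1 and h($0) = 0. By first-step analysis:
h($1) = 0.23·0 + 0.17·h($1) + 0.2·h($2) + 0.22·h($3) + 0.18·1
h($2) = 0.18·0 + 0.19·h($1) + 0.2·h($2) + 0.21·h($3) + 0.22·1
h($3) = 0.23·0 + 0.19·h($1) + 0.14·h($2) + 0.2·h($3) + 0.24·1
Solving: h($1) = 0.4759, h($2) = 0.5203, h($3) = 0.5041.
Starting from $2, the probability is 0.5203.

0.5203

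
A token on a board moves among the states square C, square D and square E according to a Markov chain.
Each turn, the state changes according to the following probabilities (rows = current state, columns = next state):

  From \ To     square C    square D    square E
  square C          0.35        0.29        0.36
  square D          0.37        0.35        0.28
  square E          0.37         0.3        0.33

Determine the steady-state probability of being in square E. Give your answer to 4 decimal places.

0.3253

Let the stationary distribution be π with π = πP and π_1 + π_2 + π_3 = 1.
π_1 = 0.35·π_1 + 0.37·π_2 + 0.37·π_3
π_2 = 0.29·π_1 + 0.35·π_2 + 0.3·π_3
Solving with the normalization constraint gives π = (0.3627, 0.3120, 0.3253).
So the stationary probability of square E is 0.3253.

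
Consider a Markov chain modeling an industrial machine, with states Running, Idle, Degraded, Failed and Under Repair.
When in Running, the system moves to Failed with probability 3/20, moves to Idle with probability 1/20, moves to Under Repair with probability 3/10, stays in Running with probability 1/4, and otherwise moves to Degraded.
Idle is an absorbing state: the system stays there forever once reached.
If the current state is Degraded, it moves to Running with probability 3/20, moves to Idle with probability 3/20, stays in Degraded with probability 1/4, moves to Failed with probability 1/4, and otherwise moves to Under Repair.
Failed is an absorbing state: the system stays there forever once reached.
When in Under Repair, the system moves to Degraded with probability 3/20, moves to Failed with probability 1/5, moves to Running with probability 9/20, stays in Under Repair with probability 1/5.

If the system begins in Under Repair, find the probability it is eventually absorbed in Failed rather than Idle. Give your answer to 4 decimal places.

0.8062

Let h(s) be the probability of absorption at Failed starting from transient state s. Then h(Failed) = 1 and h(Idle) = 0. By first-step analysis:
h(Running) = 0.25·h(Running) + 0.05·0 + 0.25·h(Degraded) + 0.15·1 + 0.3·h(Under Repair)
h(Degraded) = 0.15·h(Running) + 0.15·0 + 0.25·h(Degraded) + 0.25·1 + 0.2·h(Under Repair)
h(Under Repair) = 0.45·h(Running) + 0.15·h(Degraded) + 0.2·1 + 0.2·h(Under Repair)
Solving: h(Running) = 0.7556, h(Degraded) = 0.6994, h(Under Repair) = 0.8062.
Starting from Under Repair, the probability is 0.8062.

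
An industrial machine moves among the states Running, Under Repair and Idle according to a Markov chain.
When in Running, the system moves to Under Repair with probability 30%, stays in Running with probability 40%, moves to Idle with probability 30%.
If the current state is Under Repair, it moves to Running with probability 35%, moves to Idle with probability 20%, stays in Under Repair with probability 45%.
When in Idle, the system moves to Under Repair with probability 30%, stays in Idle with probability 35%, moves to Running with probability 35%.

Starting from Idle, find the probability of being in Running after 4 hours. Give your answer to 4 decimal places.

0.3684

Propagate the distribution vector 4 hours from Idle.
After 0 hours: (0.0000, 0.0000, 1.0000)
After 1 hour: (0.3500, 0.3000, 0.3500)
After 2 hours: (0.3675, 0.3450, 0.2875)
After 3 hours: (0.3684, 0.3518, 0.2799)
After 4 hours: (0.3684, 0.3528, 0.2788)
P(in Running after 4 hours) = 0.3684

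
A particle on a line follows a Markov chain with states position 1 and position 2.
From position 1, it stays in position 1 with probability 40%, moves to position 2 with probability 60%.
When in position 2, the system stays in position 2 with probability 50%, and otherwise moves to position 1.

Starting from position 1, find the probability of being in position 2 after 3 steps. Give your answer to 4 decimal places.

0.5460

Propagate the distribution vector 3 steps from position 1.
After 0 steps: (1.0000, 0.0000)
After 1 step: (0.4000, 0.6000)
After 2 steps: (0.4600, 0.5400)
After 3 steps: (0.4540, 0.5460)
P(in position 2 after 3 steps) = 0.5460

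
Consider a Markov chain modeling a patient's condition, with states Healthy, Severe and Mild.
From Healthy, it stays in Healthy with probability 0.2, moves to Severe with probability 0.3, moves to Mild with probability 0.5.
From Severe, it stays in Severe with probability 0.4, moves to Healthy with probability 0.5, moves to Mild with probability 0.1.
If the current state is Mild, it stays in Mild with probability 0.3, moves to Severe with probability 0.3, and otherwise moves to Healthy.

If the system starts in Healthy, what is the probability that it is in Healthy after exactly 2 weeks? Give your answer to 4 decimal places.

Sum over the intermediate state after 1 week:
P = P(Healthy→Healthy)·P(Healthy→Healthy) + P(Healthy→Severe)·P(Severe→Healthy) + P(Healthy→Mild)·P(Mild→Healthy)
  = 0.2×0.2 + 0.3×0.5 + 0.5×0.4
  = 0.0400 + 0.1500 + 0.2000 = 0.3900

0.3900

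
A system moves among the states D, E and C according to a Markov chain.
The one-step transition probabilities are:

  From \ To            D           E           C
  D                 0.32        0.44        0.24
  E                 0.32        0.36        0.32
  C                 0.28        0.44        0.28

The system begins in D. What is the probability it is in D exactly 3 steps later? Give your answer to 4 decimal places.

0.3086

Propagate the distribution vector 3 steps from D.
After 0 steps: (1.0000, 0.0000, 0.0000)
After 1 step: (0.3200, 0.4400, 0.2400)
After 2 steps: (0.3104, 0.4048, 0.2848)
After 3 steps: (0.3086, 0.4076, 0.2838)
P(in D after 3 steps) = 0.3086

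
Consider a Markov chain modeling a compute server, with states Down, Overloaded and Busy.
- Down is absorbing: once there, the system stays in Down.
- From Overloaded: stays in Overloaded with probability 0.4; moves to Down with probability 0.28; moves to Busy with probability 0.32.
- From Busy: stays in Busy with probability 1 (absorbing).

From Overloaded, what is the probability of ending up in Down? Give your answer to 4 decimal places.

0.4667

Let h(s) be the probability of absorption at Down starting from transient state s. Then h(Down) = 1 and h(Busy) = 0. By first-step analysis:
h(Overloaded) = 0.28·1 + 0.4·h(Overloaded) + 0.32·0
Solving: h(Overloaded) = 0.4667.
Starting from Overloaded, the probability is 0.4667.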